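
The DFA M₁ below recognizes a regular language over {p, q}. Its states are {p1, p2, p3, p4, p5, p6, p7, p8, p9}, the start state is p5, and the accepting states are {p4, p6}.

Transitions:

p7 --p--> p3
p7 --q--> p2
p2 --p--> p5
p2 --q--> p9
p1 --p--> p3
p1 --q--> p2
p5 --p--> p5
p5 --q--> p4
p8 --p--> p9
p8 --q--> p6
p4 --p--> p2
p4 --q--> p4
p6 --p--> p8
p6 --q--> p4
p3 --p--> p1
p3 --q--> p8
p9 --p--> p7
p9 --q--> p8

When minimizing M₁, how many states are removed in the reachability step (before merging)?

0

Every one of the 9 states is reachable from p5.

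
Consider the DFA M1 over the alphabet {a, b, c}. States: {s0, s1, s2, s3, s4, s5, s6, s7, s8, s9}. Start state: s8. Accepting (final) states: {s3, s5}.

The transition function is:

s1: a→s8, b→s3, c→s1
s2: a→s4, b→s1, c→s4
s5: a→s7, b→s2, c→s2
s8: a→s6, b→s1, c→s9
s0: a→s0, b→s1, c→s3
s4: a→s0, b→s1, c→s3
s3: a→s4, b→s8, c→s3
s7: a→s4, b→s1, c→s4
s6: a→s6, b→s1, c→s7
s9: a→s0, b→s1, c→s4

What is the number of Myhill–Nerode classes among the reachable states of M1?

5

States {s2,s5} cannot be reached from the start state, so discard them.
Start with accepting vs non-accepting: {s3} | {s0,s1,s4,s6,s7,s8,s9}.
On input b, block {s0,s1,s4,s6,s7,s8,s9} splits into {s0,s4,s6,s7,s8,s9} and {s1}.
Split {s0,s4,s6,s7,s8,s9} by δ(·,c) → {s6,s7,s8,s9} and {s0,s4}.
On input a, block {s6,s7,s8,s9} splits into {s6,s8} and {s7,s9}.
The partition is now stable with 5 blocks: {s3} | {s6,s8} | {s1} | {s0,s4} | {s7,s9}.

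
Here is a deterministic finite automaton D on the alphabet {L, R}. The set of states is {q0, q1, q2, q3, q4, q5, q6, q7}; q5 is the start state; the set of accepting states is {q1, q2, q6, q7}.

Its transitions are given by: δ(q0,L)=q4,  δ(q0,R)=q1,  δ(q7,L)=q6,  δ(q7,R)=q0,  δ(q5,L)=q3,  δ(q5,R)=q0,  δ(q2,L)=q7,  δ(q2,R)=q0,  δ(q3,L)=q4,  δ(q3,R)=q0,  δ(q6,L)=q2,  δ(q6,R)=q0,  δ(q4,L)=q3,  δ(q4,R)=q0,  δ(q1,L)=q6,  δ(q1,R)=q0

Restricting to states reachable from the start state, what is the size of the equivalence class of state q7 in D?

All states are reachable from the start state.
Start with accepting vs non-accepting: {q1,q2,q6,q7} | {q0,q3,q4,q5}.
Split {q0,q3,q4,q5} by δ(·,R) → {q3,q4,q5} and {q0}.
No further refinement is possible. Final partition (3 blocks): {q1,q2,q6,q7} | {q3,q4,q5} | {q0}.
The equivalence class containing q7 is {q1,q2,q6,q7}, of size 4.

4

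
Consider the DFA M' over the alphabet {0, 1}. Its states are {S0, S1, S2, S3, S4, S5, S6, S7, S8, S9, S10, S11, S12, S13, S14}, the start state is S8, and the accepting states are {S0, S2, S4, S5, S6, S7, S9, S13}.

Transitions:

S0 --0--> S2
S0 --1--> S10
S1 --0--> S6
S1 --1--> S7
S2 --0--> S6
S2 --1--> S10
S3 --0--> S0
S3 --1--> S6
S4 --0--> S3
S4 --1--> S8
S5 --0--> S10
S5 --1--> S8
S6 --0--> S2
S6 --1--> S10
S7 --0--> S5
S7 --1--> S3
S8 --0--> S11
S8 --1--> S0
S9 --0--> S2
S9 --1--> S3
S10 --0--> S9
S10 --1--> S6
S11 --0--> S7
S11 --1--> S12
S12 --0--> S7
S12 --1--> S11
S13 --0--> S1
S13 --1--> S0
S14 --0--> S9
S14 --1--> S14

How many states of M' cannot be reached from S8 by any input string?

BFS from S8 reaches {S0, S2, S3, S5, S6, S7, S8, S9, S10, S11, S12}; the 4 state(s) S1, S4, S13, S14 are never visited.

4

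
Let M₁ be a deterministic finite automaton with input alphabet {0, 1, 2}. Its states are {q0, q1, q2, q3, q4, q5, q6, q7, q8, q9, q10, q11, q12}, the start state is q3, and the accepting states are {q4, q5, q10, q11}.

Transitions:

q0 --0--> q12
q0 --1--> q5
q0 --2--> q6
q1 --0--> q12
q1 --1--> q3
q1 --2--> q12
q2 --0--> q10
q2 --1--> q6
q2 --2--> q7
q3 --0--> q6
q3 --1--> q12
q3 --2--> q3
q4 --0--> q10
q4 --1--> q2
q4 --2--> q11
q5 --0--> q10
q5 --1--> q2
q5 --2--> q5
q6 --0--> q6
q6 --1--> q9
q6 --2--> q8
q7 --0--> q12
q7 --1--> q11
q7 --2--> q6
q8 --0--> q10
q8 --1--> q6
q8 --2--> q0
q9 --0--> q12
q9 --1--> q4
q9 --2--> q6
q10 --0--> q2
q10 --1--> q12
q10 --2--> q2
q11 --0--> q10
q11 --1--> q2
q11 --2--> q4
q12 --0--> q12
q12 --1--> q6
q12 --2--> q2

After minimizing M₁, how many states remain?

7

First remove the unreachable states {q1}; 12 states remain.
Initial partition by acceptance: {q4,q5,q10,q11} | {q0,q2,q3,q6,q7,q8,q9,q12}.
Split {q4,q5,q10,q11} by δ(·,0) → {q4,q5,q11} and {q10}.
On input 0, block {q0,q2,q3,q6,q7,q8,q9,q12} splits into {q0,q3,q6,q7,q9,q12} and {q2,q8}.
Refine {q0,q3,q6,q7,q9,q12} on symbol 1: members go to different blocks, giving {q0,q7,q9} and {q3,q6,q12}.
Refine {q3,q6,q12} on symbol 1: members go to different blocks, giving {q3,q12} and {q6}.
Refine {q3,q12} on symbol 0: members go to different blocks, giving {q3} and {q12}.
The partition is now stable with 7 blocks: {q4,q5,q11} | {q0,q7,q9} | {q10} | {q2,q8} | {q3} | {q6} | {q12}.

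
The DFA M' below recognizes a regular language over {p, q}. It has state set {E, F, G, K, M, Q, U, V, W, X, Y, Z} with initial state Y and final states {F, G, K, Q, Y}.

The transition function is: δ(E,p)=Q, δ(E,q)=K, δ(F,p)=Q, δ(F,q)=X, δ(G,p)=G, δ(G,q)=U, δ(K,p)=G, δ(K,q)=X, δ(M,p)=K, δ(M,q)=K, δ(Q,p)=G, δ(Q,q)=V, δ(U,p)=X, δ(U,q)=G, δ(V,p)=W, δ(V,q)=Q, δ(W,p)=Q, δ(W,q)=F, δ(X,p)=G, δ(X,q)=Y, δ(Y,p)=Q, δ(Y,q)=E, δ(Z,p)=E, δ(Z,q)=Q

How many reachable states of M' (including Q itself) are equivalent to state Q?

2

Reachable states from the start: {E,F,G,K,Q,U,V,W,X,Y}. Unreachable: {M,Z} — drop them.
Start with accepting vs non-accepting: {F,G,K,Q,Y} | {E,U,V,W,X}.
On input p, block {E,U,V,W,X} splits into {E,W,X} and {U,V}.
On input q, block {F,G,K,Q,Y} splits into {F,K,Y} and {G,Q}.
No further refinement is possible. Final partition (4 blocks): {F,K,Y} | {E,W,X} | {U,V} | {G,Q}.
State Q belongs to the block {G,Q}, which has 2 states.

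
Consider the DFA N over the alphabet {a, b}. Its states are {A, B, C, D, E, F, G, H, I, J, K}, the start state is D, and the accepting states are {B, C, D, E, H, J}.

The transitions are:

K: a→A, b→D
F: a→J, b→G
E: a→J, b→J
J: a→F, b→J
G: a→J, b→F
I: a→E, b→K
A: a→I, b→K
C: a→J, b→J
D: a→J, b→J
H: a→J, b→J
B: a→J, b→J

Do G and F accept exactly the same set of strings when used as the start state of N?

States {A,B,C,E,H,I,K} cannot be reached from the start state, so discard them.
Start with accepting vs non-accepting: {D,J} | {F,G}.
Refine {D,J} on symbol a: members go to different blocks, giving {D} and {J}.
Stable partition: {D} | {F,G} | {J} — 3 equivalence classes.
G and F lie in the same block of the stable partition, so they are equivalent — no string distinguishes them.

Yes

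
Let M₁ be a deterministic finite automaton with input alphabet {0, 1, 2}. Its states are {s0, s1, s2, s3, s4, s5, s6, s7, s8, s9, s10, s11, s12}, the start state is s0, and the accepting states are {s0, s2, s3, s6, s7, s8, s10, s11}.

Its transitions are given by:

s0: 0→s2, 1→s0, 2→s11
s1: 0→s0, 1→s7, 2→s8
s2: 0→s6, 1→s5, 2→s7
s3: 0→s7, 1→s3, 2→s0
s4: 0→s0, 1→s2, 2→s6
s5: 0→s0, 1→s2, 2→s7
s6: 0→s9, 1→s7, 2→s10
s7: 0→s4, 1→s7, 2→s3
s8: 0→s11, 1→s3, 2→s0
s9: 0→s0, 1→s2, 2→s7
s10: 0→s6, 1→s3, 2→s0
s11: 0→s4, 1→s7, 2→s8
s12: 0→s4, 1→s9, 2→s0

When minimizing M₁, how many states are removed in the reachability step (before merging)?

2

BFS from s0 reaches {s0, s2, s3, s4, s5, s6, s7, s8, s9, s10, s11}; the 2 state(s) s1, s12 are never visited.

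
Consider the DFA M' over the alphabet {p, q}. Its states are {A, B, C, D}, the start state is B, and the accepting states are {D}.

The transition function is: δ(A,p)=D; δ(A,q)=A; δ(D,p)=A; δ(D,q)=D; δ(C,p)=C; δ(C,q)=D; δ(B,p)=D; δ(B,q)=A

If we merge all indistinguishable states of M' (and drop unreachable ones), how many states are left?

First remove the unreachable states {C}; 3 states remain.
Start with accepting vs non-accepting: {D} | {A,B}.
The partition is now stable with 2 blocks: {D} | {A,B}.

2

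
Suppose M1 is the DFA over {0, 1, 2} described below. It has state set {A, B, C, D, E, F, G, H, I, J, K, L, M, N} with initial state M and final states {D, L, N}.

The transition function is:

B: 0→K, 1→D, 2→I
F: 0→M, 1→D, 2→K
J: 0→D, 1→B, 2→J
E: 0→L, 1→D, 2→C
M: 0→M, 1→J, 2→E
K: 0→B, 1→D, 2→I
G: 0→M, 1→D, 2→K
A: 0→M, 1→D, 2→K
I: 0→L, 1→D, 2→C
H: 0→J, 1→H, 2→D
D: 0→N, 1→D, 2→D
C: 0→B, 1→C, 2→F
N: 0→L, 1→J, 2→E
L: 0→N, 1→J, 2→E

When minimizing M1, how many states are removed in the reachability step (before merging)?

3

BFS from M reaches {B, C, D, E, F, I, J, K, L, M, N}; the 3 state(s) A, G, H are never visited.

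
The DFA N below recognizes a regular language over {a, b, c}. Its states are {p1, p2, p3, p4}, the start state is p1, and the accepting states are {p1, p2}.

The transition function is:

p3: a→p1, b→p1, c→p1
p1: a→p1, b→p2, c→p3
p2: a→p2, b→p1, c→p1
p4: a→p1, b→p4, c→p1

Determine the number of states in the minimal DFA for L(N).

States {p4} cannot be reached from the start state, so discard them.
P0 = {p1,p2} | {p3}.
On input c, block {p1,p2} splits into {p1} and {p2}.
No further refinement is possible. Final partition (3 blocks): {p1} | {p3} | {p2}.

3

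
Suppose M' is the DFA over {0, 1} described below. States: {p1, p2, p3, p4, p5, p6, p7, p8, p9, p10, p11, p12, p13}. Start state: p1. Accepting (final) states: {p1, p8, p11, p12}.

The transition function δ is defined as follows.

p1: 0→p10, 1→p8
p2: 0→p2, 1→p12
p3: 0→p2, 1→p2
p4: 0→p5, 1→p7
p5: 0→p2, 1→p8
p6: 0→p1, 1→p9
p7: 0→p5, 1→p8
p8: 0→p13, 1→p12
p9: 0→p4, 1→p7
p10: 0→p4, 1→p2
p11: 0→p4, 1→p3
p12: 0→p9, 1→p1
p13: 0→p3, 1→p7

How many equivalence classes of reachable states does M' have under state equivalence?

First remove the unreachable states {p6,p11}; 11 states remain.
P0 = {p1,p8,p12} | {p2,p3,p4,p5,p7,p9,p10,p13}.
On input 1, block {p2,p3,p4,p5,p7,p9,p10,p13} splits into {p3,p4,p9,p10,p13} and {p2,p5,p7}.
Split {p3,p4,p9,p10,p13} by δ(·,0) → {p9,p10,p13} and {p3,p4}.
No further refinement is possible. Final partition (4 blocks): {p1,p8,p12} | {p9,p10,p13} | {p2,p5,p7} | {p3,p4}.

4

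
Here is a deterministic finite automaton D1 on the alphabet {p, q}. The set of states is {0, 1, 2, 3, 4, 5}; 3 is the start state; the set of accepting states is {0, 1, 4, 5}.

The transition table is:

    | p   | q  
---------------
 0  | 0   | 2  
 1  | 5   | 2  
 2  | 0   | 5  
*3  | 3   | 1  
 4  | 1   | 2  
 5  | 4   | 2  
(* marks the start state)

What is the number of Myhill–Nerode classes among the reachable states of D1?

All states are reachable from the start state.
Initial partition by acceptance: {0,1,4,5} | {2,3}.
Split {2,3} by δ(·,p) → {2} and {3}.
The partition is now stable with 3 blocks: {0,1,4,5} | {2} | {3}.

3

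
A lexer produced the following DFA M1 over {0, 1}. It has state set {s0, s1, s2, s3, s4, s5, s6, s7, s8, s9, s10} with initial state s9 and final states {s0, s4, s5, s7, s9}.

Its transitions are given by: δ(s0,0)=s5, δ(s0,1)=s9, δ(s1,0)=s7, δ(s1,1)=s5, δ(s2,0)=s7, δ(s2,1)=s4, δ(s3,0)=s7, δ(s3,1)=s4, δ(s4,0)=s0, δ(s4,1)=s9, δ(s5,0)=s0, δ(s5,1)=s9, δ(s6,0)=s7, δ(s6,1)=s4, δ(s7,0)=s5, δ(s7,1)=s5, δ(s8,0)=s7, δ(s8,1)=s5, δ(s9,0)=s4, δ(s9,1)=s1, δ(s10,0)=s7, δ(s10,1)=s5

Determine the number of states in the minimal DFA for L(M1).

States {s2,s3,s6,s8,s10} cannot be reached from the start state, so discard them.
P0 = {s0,s4,s5,s7,s9} | {s1}.
Refine {s0,s4,s5,s7,s9} on symbol 1: members go to different blocks, giving {s0,s4,s5,s7} and {s9}.
Split {s0,s4,s5,s7} by δ(·,1) → {s0,s4,s5} and {s7}.
No further refinement is possible. Final partition (4 blocks): {s0,s4,s5} | {s1} | {s9} | {s7}.

4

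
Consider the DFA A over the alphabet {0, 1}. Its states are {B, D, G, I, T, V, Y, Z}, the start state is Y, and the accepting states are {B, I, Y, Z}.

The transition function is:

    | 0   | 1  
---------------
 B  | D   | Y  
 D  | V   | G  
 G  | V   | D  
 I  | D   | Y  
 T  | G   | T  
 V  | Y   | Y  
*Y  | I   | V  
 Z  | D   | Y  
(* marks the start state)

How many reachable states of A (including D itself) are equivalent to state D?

2

Reachable states from the start: {D,G,I,V,Y}. Unreachable: {B,T,Z} — drop them.
Start with accepting vs non-accepting: {I,Y} | {D,G,V}.
On input 0, block {I,Y} splits into {Y} and {I}.
Split {D,G,V} by δ(·,0) → {D,G} and {V}.
No further refinement is possible. Final partition (4 blocks): {Y} | {D,G} | {I} | {V}.
State D belongs to the block {D,G}, which has 2 states.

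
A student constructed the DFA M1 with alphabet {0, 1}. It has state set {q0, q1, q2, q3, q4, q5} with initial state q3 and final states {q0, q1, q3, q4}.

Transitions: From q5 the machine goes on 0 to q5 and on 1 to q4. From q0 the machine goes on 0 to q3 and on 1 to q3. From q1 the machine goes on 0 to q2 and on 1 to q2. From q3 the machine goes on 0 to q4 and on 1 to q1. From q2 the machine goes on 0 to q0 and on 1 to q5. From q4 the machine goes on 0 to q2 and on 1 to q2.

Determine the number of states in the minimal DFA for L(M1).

All states are reachable from the start state.
Initial partition by acceptance: {q0,q1,q3,q4} | {q2,q5}.
Split {q0,q1,q3,q4} by δ(·,0) → {q0,q3} and {q1,q4}.
Refine {q0,q3} on symbol 0: members go to different blocks, giving {q0} and {q3}.
Split {q2,q5} by δ(·,0) → {q2} and {q5}.
The partition is now stable with 5 blocks: {q0} | {q2} | {q1,q4} | {q3} | {q5}.

5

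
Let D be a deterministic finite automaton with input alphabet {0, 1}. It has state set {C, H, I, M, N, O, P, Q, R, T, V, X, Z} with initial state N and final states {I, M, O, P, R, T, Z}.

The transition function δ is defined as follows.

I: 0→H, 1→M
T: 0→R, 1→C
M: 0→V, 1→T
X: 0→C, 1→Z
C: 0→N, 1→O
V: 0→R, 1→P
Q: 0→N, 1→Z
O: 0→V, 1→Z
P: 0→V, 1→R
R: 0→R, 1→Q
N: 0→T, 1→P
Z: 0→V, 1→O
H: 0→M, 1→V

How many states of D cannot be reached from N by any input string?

4

No path from N leads to H, I, M, X; the other 9 states are all reachable.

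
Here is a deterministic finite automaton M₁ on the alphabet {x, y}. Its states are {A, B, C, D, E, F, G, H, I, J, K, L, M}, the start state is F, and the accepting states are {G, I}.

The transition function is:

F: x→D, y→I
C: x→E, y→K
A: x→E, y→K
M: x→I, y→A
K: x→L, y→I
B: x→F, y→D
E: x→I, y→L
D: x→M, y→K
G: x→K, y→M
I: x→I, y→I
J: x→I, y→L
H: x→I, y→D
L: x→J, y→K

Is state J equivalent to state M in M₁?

First remove the unreachable states {B,C,G,H}; 9 states remain.
Start with accepting vs non-accepting: {I} | {A,D,E,F,J,K,L,M}.
Refine {A,D,E,F,J,K,L,M} on symbol x: members go to different blocks, giving {A,D,F,K,L} and {E,J,M}.
On input x, block {A,D,F,K,L} splits into {A,D,L} and {F,K}.
The partition is now stable with 4 blocks: {I} | {A,D,L} | {E,J,M} | {F,K}.
J and M lie in the same block of the stable partition, so they are equivalent — no string distinguishes them.

Yes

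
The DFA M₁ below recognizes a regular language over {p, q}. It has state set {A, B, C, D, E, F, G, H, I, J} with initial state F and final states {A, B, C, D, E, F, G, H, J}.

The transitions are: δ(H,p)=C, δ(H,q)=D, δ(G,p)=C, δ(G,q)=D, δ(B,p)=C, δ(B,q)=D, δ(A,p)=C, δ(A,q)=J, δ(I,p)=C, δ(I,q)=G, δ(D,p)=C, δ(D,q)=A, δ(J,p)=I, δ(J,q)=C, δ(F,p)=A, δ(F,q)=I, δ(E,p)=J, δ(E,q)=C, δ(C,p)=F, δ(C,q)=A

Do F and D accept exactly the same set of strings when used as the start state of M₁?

No

Reachable states from the start: {A,C,D,F,G,I,J}. Unreachable: {B,E,H} — drop them.
Start with accepting vs non-accepting: {A,C,D,F,G,J} | {I}.
Split {A,C,D,F,G,J} by δ(·,p) → {A,C,D,F,G} and {J}.
Split {A,C,D,F,G} by δ(·,q) → {C,D,G} and {A} and {F}.
Refine {C,D,G} on symbol p: members go to different blocks, giving {D,G} and {C}.
On input q, block {D,G} splits into {D} and {G}.
Stable partition: {D} | {I} | {J} | {A} | {F} | {C} | {G} — 7 equivalence classes.
F and D end up in different blocks, so they are distinguishable. For instance, the string 'q' is accepted from only D.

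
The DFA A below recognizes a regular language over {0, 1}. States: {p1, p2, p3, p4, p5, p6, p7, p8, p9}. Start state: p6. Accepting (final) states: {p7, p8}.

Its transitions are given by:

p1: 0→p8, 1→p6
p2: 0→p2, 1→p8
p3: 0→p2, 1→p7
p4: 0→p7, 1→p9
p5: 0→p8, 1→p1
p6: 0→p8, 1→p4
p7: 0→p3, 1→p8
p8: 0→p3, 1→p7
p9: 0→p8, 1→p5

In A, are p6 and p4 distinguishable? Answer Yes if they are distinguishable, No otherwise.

No

Every state is reachable, so we keep all 9.
P0 = {p7,p8} | {p1,p2,p3,p4,p5,p6,p9}.
Refine {p1,p2,p3,p4,p5,p6,p9} on symbol 0: members go to different blocks, giving {p1,p4,p5,p6,p9} and {p2,p3}.
The partition is now stable with 3 blocks: {p7,p8} | {p1,p4,p5,p6,p9} | {p2,p3}.
p6 and p4 lie in the same block of the stable partition, so they are equivalent — no string distinguishes them.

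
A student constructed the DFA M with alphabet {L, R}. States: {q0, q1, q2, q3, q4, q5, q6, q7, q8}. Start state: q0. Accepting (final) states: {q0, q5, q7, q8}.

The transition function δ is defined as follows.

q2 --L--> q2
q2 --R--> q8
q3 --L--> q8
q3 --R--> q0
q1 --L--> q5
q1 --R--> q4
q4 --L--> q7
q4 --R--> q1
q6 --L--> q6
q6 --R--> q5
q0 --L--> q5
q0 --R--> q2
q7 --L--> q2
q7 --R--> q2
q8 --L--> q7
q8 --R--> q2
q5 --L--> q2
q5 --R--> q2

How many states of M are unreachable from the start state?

4

No path from q0 leads to q1, q3, q4, q6; the other 5 states are all reachable.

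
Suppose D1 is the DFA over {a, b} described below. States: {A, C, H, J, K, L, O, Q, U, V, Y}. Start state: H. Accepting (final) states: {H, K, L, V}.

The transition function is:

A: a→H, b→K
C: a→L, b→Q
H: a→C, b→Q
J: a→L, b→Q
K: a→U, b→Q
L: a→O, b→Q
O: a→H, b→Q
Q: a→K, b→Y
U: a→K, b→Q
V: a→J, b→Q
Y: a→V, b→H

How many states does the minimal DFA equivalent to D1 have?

4

Reachable states from the start: {C,H,J,K,L,O,Q,U,V,Y}. Unreachable: {A} — drop them.
P0 = {H,K,L,V} | {C,J,O,Q,U,Y}.
Split {C,J,O,Q,U,Y} by δ(·,b) → {C,J,O,Q,U} and {Y}.
On input b, block {C,J,O,Q,U} splits into {C,J,O,U} and {Q}.
The partition is now stable with 4 blocks: {H,K,L,V} | {C,J,O,U} | {Y} | {Q}.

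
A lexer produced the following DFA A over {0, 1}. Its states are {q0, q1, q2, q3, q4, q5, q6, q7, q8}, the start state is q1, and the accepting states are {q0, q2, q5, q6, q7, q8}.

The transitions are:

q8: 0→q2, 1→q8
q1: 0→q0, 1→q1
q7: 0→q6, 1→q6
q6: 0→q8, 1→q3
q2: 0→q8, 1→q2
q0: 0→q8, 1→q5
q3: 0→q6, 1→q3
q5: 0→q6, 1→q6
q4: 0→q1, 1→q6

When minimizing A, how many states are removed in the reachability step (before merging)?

Starting at q1 and following transitions, the reachable set is {q0, q1, q2, q3, q5, q6, q8}. That leaves q4, q7 unreachable — 2 in total.

2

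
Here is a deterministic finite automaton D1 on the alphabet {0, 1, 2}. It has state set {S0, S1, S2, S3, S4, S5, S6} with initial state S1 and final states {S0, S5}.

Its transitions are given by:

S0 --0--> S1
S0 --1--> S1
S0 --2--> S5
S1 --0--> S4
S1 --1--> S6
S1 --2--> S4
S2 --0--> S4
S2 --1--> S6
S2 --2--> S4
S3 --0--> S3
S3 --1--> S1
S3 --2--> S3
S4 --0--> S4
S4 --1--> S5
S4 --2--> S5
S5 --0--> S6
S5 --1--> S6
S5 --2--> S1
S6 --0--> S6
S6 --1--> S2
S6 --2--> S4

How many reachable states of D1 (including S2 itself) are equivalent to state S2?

2

States {S0,S3} cannot be reached from the start state, so discard them.
P0 = {S5} | {S1,S2,S4,S6}.
Split {S1,S2,S4,S6} by δ(·,1) → {S1,S2,S6} and {S4}.
Refine {S1,S2,S6} on symbol 0: members go to different blocks, giving {S1,S2} and {S6}.
No further refinement is possible. Final partition (4 blocks): {S5} | {S1,S2} | {S4} | {S6}.
The equivalence class containing S2 is {S1,S2}, of size 2.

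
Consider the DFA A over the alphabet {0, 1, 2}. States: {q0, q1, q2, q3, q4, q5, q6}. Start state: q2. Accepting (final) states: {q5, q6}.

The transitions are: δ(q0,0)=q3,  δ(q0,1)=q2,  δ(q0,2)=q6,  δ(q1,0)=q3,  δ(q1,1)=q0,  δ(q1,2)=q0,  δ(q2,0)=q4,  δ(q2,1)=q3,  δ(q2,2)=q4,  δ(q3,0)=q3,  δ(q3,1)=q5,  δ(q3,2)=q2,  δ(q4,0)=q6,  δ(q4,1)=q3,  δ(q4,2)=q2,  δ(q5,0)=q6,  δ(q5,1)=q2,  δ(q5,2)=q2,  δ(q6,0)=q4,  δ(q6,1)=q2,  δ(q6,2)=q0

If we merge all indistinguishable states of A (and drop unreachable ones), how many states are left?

First remove the unreachable states {q1}; 6 states remain.
Initial partition by acceptance: {q5,q6} | {q0,q2,q3,q4}.
Split {q5,q6} by δ(·,0) → {q5} and {q6}.
On input 0, block {q0,q2,q3,q4} splits into {q0,q2,q3} and {q4}.
Split {q0,q2,q3} by δ(·,0) → {q0,q3} and {q2}.
Split {q0,q3} by δ(·,1) → {q0} and {q3}.
The partition is now stable with 6 blocks: {q5} | {q0} | {q6} | {q4} | {q2} | {q3}.

6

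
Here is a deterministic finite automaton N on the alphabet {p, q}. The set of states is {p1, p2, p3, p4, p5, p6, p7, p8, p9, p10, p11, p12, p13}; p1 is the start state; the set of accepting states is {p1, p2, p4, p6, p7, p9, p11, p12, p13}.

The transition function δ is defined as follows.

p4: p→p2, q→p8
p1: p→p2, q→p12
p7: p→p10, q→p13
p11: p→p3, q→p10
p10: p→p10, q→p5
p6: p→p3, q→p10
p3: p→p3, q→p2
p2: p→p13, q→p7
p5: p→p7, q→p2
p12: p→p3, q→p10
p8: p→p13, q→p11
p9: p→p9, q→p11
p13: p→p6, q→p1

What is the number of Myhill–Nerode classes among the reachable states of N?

First remove the unreachable states {p4,p8,p9,p11}; 9 states remain.
Initial partition by acceptance: {p1,p2,p6,p7,p12,p13} | {p3,p5,p10}.
Refine {p1,p2,p6,p7,p12,p13} on symbol p: members go to different blocks, giving {p1,p2,p13} and {p6,p7,p12}.
Split {p1,p2,p13} by δ(·,p) → {p1,p2} and {p13}.
Refine {p1,p2} on symbol p: members go to different blocks, giving {p1} and {p2}.
On input p, block {p3,p5,p10} splits into {p3,p10} and {p5}.
On input q, block {p3,p10} splits into {p3} and {p10}.
Refine {p6,p7,p12} on symbol p: members go to different blocks, giving {p6,p12} and {p7}.
Stable partition: {p1} | {p3} | {p6,p12} | {p13} | {p2} | {p5} | {p10} | {p7} — 8 equivalence classes.

8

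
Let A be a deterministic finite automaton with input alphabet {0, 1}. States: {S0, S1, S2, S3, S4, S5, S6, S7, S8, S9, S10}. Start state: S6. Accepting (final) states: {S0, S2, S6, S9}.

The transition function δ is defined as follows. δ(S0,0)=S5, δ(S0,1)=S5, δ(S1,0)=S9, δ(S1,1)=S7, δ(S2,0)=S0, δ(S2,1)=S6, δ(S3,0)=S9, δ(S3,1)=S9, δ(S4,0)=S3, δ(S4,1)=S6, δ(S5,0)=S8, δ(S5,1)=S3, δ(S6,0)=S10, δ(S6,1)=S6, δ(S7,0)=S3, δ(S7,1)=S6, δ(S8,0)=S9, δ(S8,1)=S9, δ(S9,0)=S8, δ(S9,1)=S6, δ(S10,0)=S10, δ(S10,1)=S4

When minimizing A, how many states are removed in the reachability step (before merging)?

Starting at S6 and following transitions, the reachable set is {S3, S4, S6, S8, S9, S10}. That leaves S0, S1, S2, S5, S7 unreachable — 5 in total.

5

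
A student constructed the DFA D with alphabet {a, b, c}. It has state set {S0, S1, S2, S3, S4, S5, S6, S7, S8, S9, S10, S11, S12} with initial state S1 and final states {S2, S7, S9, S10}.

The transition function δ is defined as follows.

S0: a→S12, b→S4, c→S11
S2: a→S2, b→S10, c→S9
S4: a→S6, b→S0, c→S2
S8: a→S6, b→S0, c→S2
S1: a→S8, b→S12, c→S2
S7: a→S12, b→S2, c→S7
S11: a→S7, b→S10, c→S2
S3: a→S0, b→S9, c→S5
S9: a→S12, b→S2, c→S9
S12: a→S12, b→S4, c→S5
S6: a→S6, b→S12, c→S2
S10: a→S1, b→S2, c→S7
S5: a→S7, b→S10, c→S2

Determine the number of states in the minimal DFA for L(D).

States {S3} cannot be reached from the start state, so discard them.
P0 = {S2,S7,S9,S10} | {S0,S1,S4,S5,S6,S8,S11,S12}.
Refine {S2,S7,S9,S10} on symbol a: members go to different blocks, giving {S7,S9,S10} and {S2}.
On input a, block {S0,S1,S4,S5,S6,S8,S11,S12} splits into {S0,S1,S4,S6,S8,S12} and {S5,S11}.
Refine {S0,S1,S4,S6,S8,S12} on symbol c: members go to different blocks, giving {S1,S4,S6,S8} and {S0,S12}.
Refine {S7,S9,S10} on symbol a: members go to different blocks, giving {S7,S9} and {S10}.
No further refinement is possible. Final partition (6 blocks): {S7,S9} | {S1,S4,S6,S8} | {S2} | {S5,S11} | {S0,S12} | {S10}.

6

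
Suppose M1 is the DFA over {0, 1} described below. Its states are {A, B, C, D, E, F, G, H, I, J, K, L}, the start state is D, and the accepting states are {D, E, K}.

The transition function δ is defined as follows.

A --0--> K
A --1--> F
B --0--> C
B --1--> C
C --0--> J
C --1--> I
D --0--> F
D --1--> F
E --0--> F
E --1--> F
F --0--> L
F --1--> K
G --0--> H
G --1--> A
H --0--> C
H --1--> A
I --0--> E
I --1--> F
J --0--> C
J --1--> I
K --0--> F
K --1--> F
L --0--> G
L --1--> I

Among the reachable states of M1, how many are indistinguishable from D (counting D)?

3

First remove the unreachable states {B}; 11 states remain.
P0 = {D,E,K} | {A,C,F,G,H,I,J,L}.
Refine {A,C,F,G,H,I,J,L} on symbol 0: members go to different blocks, giving {C,F,G,H,J,L} and {A,I}.
On input 1, block {C,F,G,H,J,L} splits into {C,G,H,J,L} and {F}.
The partition is now stable with 4 blocks: {D,E,K} | {C,G,H,J,L} | {A,I} | {F}.
State D belongs to the block {D,E,K}, which has 3 states.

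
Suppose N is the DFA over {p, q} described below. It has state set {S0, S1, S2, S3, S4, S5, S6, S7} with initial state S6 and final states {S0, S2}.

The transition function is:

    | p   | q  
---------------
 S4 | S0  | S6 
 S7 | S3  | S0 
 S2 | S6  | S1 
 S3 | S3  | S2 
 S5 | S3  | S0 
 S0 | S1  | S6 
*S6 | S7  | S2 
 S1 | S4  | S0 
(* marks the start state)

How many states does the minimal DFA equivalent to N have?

7

Reachable states from the start: {S0,S1,S2,S3,S4,S6,S7}. Unreachable: {S5} — drop them.
P0 = {S0,S2} | {S1,S3,S4,S6,S7}.
On input p, block {S1,S3,S4,S6,S7} splits into {S1,S3,S6,S7} and {S4}.
Refine {S1,S3,S6,S7} on symbol p: members go to different blocks, giving {S3,S6,S7} and {S1}.
On input p, block {S0,S2} splits into {S0} and {S2}.
Split {S3,S6,S7} by δ(·,q) → {S3,S6} and {S7}.
Refine {S3,S6} on symbol p: members go to different blocks, giving {S3} and {S6}.
The partition is now stable with 7 blocks: {S0} | {S3} | {S4} | {S1} | {S2} | {S7} | {S6}.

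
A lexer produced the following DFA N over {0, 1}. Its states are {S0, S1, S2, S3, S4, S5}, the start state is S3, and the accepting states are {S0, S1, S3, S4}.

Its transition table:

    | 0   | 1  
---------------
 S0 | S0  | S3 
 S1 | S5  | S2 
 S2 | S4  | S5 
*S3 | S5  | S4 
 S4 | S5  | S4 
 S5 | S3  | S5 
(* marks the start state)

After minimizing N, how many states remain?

2

First remove the unreachable states {S0,S1,S2}; 3 states remain.
Start with accepting vs non-accepting: {S3,S4} | {S5}.
Stable partition: {S3,S4} | {S5} — 2 equivalence classes.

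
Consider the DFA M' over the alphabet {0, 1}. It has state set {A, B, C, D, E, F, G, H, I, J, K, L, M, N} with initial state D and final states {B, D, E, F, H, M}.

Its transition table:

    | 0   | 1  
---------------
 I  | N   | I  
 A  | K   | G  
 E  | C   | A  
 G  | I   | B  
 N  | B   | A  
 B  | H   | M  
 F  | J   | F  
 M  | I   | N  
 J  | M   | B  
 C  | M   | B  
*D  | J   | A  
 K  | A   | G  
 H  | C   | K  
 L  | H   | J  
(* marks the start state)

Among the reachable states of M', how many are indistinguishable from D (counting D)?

States {E,F,L} cannot be reached from the start state, so discard them.
P0 = {B,D,H,M} | {A,C,G,I,J,K,N}.
Refine {B,D,H,M} on symbol 0: members go to different blocks, giving {D,H,M} and {B}.
Split {A,C,G,I,J,K,N} by δ(·,0) → {A,G,I,K} and {C,J} and {N}.
On input 0, block {D,H,M} splits into {D,H} and {M}.
Split {A,G,I,K} by δ(·,0) → {A,G,K} and {I}.
Split {A,G,K} by δ(·,0) → {A,K} and {G}.
Stable partition: {D,H} | {A,K} | {B} | {C,J} | {N} | {M} | {I} | {G} — 8 equivalence classes.
State D belongs to the block {D,H}, which has 2 states.

2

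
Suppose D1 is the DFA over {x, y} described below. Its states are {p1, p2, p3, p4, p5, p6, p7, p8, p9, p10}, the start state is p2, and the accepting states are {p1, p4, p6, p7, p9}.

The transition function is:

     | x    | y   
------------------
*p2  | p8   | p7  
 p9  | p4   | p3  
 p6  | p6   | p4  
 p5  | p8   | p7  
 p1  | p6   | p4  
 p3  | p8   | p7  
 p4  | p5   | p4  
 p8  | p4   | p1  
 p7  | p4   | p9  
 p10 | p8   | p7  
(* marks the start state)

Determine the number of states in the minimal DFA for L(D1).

6

First remove the unreachable states {p10}; 9 states remain.
P0 = {p1,p4,p6,p7,p9} | {p2,p3,p5,p8}.
On input x, block {p1,p4,p6,p7,p9} splits into {p1,p6,p7,p9} and {p4}.
Refine {p1,p6,p7,p9} on symbol x: members go to different blocks, giving {p1,p6} and {p7,p9}.
On input x, block {p2,p3,p5,p8} splits into {p2,p3,p5} and {p8}.
Split {p7,p9} by δ(·,y) → {p7} and {p9}.
No further refinement is possible. Final partition (6 blocks): {p1,p6} | {p2,p3,p5} | {p4} | {p7} | {p8} | {p9}.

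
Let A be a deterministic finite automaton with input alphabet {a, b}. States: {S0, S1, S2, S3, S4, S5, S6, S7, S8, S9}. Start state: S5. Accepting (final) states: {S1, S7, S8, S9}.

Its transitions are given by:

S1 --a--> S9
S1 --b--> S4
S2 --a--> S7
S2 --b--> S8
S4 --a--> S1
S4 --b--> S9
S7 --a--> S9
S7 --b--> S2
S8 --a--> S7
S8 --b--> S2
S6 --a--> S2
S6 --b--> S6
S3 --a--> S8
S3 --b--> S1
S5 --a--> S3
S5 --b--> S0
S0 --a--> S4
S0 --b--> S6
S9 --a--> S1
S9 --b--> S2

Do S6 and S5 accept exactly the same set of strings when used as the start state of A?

P0 = {S1,S7,S8,S9} | {S0,S2,S3,S4,S5,S6}.
On input a, block {S0,S2,S3,S4,S5,S6} splits into {S0,S5,S6} and {S2,S3,S4}.
No further refinement is possible. Final partition (3 blocks): {S1,S7,S8,S9} | {S0,S5,S6} | {S2,S3,S4}.
S6 and S5 lie in the same block of the stable partition, so they are equivalent — no string distinguishes them.

Yes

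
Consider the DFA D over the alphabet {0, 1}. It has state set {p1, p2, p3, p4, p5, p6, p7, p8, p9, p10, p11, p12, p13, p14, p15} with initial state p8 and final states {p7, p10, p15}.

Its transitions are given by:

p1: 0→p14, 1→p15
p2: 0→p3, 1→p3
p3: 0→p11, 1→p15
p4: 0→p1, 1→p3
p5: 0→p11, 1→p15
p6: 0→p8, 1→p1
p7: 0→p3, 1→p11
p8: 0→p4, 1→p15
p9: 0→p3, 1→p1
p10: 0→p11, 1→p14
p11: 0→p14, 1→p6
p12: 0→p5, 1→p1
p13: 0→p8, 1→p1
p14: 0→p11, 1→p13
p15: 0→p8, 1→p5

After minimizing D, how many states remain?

6

Reachable states from the start: {p1,p3,p4,p5,p6,p8,p11,p13,p14,p15}. Unreachable: {p2,p7,p9,p10,p12} — drop them.
P0 = {p15} | {p1,p3,p4,p5,p6,p8,p11,p13,p14}.
On input 1, block {p1,p3,p4,p5,p6,p8,p11,p13,p14} splits into {p4,p6,p11,p13,p14} and {p1,p3,p5,p8}.
On input 0, block {p4,p6,p11,p13,p14} splits into {p4,p6,p13} and {p11,p14}.
Refine {p1,p3,p5,p8} on symbol 0: members go to different blocks, giving {p1,p3,p5} and {p8}.
Split {p4,p6,p13} by δ(·,0) → {p6,p13} and {p4}.
Stable partition: {p15} | {p6,p13} | {p1,p3,p5} | {p11,p14} | {p8} | {p4} — 6 equivalence classes.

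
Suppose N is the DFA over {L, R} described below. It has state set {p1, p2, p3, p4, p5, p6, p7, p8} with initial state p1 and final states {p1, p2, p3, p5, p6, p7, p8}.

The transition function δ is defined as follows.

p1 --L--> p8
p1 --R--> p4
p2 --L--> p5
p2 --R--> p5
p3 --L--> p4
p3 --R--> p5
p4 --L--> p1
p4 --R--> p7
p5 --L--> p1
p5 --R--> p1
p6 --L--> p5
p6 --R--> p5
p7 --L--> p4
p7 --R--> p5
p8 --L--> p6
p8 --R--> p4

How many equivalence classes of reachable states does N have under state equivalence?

First remove the unreachable states {p2,p3}; 6 states remain.
P0 = {p1,p5,p6,p7,p8} | {p4}.
On input L, block {p1,p5,p6,p7,p8} splits into {p1,p5,p6,p8} and {p7}.
Split {p1,p5,p6,p8} by δ(·,R) → {p1,p8} and {p5,p6}.
Split {p1,p8} by δ(·,L) → {p1} and {p8}.
Refine {p5,p6} on symbol L: members go to different blocks, giving {p5} and {p6}.
The partition is now stable with 6 blocks: {p1} | {p4} | {p7} | {p5} | {p8} | {p6}.

6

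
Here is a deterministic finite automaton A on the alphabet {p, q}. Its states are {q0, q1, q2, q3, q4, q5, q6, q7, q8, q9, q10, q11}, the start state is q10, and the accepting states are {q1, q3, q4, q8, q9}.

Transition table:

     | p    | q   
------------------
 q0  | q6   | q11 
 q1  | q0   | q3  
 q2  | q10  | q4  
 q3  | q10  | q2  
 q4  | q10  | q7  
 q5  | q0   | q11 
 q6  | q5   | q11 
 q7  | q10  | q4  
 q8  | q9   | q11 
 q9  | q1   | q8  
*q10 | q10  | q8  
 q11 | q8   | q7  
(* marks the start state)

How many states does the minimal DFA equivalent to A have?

8

P0 = {q1,q3,q4,q8,q9} | {q0,q2,q5,q6,q7,q10,q11}.
Refine {q1,q3,q4,q8,q9} on symbol p: members go to different blocks, giving {q1,q3,q4} and {q8,q9}.
On input q, block {q1,q3,q4} splits into {q3,q4} and {q1}.
On input p, block {q0,q2,q5,q6,q7,q10,q11} splits into {q0,q2,q5,q6,q7,q10} and {q11}.
Refine {q0,q2,q5,q6,q7,q10} on symbol q: members go to different blocks, giving {q0,q5,q6} and {q2,q7} and {q10}.
On input p, block {q8,q9} splits into {q8} and {q9}.
The partition is now stable with 8 blocks: {q3,q4} | {q0,q5,q6} | {q8} | {q1} | {q11} | {q2,q7} | {q10} | {q9}.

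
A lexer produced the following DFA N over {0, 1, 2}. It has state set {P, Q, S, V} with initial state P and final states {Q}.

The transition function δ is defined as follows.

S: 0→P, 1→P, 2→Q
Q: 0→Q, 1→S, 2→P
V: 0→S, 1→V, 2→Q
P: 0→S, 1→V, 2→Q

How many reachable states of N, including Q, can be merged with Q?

Every state is reachable, so we keep all 4.
Initial partition by acceptance: {Q} | {P,S,V}.
No further refinement is possible. Final partition (2 blocks): {Q} | {P,S,V}.
State Q belongs to the block {Q}, which has 1 states.

1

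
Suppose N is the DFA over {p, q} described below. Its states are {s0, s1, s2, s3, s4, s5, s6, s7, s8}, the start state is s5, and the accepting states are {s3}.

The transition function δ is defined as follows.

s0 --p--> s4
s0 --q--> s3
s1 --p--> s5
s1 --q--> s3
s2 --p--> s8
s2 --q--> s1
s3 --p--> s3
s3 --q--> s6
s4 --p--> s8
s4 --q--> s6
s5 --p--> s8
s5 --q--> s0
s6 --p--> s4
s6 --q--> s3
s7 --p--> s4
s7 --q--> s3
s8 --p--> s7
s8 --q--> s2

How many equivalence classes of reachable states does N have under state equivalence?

P0 = {s3} | {s0,s1,s2,s4,s5,s6,s7,s8}.
Refine {s0,s1,s2,s4,s5,s6,s7,s8} on symbol q: members go to different blocks, giving {s0,s1,s6,s7} and {s2,s4,s5,s8}.
Refine {s2,s4,s5,s8} on symbol p: members go to different blocks, giving {s2,s4,s5} and {s8}.
Stable partition: {s3} | {s0,s1,s6,s7} | {s2,s4,s5} | {s8} — 4 equivalence classes.

4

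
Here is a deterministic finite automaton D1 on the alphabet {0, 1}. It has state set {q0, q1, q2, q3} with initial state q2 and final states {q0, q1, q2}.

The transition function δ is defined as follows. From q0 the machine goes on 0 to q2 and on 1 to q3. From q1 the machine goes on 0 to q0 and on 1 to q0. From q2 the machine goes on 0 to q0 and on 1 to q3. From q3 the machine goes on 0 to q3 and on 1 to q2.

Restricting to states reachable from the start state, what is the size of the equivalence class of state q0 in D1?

Reachable states from the start: {q0,q2,q3}. Unreachable: {q1} — drop them.
P0 = {q0,q2} | {q3}.
The partition is now stable with 2 blocks: {q0,q2} | {q3}.
State q0 belongs to the block {q0,q2}, which has 2 states.

2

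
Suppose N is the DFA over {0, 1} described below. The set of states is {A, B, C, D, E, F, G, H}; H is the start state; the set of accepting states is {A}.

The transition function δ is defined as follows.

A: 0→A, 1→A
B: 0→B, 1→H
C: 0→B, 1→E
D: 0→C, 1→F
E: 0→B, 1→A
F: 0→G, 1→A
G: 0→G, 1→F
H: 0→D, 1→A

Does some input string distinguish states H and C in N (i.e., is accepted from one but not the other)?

Every state is reachable, so we keep all 8.
P0 = {A} | {B,C,D,E,F,G,H}.
Refine {B,C,D,E,F,G,H} on symbol 1: members go to different blocks, giving {B,C,D,G} and {E,F,H}.
The partition is now stable with 3 blocks: {A} | {B,C,D,G} | {E,F,H}.
H and C end up in different blocks, so they are distinguishable. For instance, the string '1' is accepted from only H.

Yes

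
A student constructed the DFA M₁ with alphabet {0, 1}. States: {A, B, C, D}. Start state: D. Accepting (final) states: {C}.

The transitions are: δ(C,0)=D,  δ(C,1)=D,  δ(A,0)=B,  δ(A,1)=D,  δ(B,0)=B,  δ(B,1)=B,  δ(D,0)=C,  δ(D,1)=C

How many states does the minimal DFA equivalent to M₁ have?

States {A,B} cannot be reached from the start state, so discard them.
P0 = {C} | {D}.
No further refinement is possible. Final partition (2 blocks): {C} | {D}.

2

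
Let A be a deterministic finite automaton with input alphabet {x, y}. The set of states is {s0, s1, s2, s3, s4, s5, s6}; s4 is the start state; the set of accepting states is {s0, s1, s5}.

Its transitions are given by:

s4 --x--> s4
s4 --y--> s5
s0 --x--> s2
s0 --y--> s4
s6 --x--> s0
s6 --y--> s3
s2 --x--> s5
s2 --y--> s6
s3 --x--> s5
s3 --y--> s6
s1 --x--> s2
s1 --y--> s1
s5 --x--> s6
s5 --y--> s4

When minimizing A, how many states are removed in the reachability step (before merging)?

Starting at s4 and following transitions, the reachable set is {s0, s2, s3, s4, s5, s6}. That leaves s1 unreachable — 1 in total.

1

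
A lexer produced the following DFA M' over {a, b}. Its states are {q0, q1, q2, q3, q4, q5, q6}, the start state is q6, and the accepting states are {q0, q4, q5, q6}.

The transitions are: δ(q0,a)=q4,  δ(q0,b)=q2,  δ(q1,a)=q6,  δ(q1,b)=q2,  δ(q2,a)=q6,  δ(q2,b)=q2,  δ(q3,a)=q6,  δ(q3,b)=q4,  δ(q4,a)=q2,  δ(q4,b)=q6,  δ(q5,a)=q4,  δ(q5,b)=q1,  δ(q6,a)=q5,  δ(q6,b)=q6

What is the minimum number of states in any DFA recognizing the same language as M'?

4

Reachable states from the start: {q1,q2,q4,q5,q6}. Unreachable: {q0,q3} — drop them.
P0 = {q4,q5,q6} | {q1,q2}.
Refine {q4,q5,q6} on symbol a: members go to different blocks, giving {q5,q6} and {q4}.
Split {q5,q6} by δ(·,a) → {q5} and {q6}.
The partition is now stable with 4 blocks: {q5} | {q1,q2} | {q4} | {q6}.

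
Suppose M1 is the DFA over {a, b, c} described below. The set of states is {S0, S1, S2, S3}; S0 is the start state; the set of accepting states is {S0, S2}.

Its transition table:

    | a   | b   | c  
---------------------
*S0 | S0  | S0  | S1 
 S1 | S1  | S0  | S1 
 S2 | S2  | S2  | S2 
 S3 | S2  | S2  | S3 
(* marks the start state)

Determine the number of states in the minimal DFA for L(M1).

States {S2,S3} cannot be reached from the start state, so discard them.
P0 = {S0} | {S1}.
No further refinement is possible. Final partition (2 blocks): {S0} | {S1}.

2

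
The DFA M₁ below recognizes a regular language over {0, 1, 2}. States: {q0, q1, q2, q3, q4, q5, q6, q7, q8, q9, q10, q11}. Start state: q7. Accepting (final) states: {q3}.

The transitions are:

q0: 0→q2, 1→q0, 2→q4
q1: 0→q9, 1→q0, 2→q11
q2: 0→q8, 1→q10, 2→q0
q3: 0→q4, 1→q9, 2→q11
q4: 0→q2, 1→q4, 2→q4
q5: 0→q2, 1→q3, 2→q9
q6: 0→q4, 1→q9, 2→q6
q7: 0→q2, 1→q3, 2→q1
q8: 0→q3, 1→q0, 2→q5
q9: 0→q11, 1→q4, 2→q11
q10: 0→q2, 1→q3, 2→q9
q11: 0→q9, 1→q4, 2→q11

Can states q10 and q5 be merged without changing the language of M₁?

First remove the unreachable states {q6}; 11 states remain.
Initial partition by acceptance: {q3} | {q0,q1,q2,q4,q5,q7,q8,q9,q10,q11}.
Refine {q0,q1,q2,q4,q5,q7,q8,q9,q10,q11} on symbol 0: members go to different blocks, giving {q0,q1,q2,q4,q5,q7,q9,q10,q11} and {q8}.
On input 0, block {q0,q1,q2,q4,q5,q7,q9,q10,q11} splits into {q0,q1,q4,q5,q7,q9,q10,q11} and {q2}.
Refine {q0,q1,q4,q5,q7,q9,q10,q11} on symbol 0: members go to different blocks, giving {q0,q4,q5,q7,q10} and {q1,q9,q11}.
On input 1, block {q0,q4,q5,q7,q10} splits into {q5,q7,q10} and {q0,q4}.
Stable partition: {q3} | {q5,q7,q10} | {q8} | {q2} | {q1,q9,q11} | {q0,q4} — 6 equivalence classes.
q10 and q5 lie in the same block of the stable partition, so they are equivalent — no string distinguishes them.

Yes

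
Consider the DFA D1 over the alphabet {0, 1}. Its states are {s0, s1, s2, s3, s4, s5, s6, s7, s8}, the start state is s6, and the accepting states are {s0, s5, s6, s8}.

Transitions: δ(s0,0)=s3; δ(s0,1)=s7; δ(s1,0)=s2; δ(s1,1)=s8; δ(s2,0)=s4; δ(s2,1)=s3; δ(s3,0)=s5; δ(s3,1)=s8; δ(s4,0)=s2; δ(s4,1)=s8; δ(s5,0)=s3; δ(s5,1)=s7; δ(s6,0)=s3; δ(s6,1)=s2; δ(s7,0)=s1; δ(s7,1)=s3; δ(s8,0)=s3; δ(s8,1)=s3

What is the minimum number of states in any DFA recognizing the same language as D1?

5

First remove the unreachable states {s0}; 8 states remain.
Start with accepting vs non-accepting: {s5,s6,s8} | {s1,s2,s3,s4,s7}.
Split {s1,s2,s3,s4,s7} by δ(·,0) → {s1,s2,s4,s7} and {s3}.
Split {s5,s6,s8} by δ(·,1) → {s5,s6} and {s8}.
On input 1, block {s1,s2,s4,s7} splits into {s1,s4} and {s2,s7}.
Stable partition: {s5,s6} | {s1,s4} | {s3} | {s8} | {s2,s7} — 5 equivalence classes.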